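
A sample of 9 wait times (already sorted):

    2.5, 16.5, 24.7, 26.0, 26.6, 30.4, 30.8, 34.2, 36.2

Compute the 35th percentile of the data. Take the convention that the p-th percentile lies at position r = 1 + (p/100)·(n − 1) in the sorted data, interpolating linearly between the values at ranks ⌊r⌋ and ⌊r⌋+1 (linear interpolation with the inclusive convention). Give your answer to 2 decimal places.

n = 9.
r = 1 + (35/100)·(9 − 1) = 1 + 2.8 = 3.8.
Rank 3 is 24.7 and rank 4 is 26.0.
Interpolate: 24.7 + 0.8·(26.0 − 24.7) = 24.7 + 0.8·1.3 = 25.74.

25.74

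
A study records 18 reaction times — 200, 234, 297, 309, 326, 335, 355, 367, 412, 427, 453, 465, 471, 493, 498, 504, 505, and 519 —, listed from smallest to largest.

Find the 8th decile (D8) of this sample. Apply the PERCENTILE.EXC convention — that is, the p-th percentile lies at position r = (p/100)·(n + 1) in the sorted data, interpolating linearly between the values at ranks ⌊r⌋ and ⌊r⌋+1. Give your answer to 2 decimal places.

n = 18.
r = (80/100)·(18 + 1) = 15.2.
Rank 15 is 498 and rank 16 is 504.
Interpolate: 498 + 0.2·(504 − 498) = 498 + 0.2·6 = 499.2.

499.20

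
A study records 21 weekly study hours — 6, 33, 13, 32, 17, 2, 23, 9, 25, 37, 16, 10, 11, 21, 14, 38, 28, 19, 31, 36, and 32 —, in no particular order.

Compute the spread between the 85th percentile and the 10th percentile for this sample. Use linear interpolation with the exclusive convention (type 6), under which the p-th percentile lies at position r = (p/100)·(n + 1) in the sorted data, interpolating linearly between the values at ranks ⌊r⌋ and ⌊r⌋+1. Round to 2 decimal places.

28.50

Sorted: 2, 6, 9, 10, 11, 13, 14, 16, 17, 19, 21, 23, 25, 28, 31, 32, 32, 33, 36, 37, 38.
n = 21.
P10: r = 2.2; ranks 2–3 are 6, 9; interpolating gives 6.6.
P85: r = 18.7; ranks 18–19 are 33, 36; interpolating gives 35.1.
Difference: 35.1 − 6.6 = 28.5.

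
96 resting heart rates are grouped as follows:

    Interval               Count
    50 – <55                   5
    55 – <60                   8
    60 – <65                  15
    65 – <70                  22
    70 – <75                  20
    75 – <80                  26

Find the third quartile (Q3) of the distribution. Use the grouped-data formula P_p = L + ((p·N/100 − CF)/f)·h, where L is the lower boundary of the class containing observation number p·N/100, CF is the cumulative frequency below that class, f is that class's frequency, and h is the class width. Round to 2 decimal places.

N = 96; target position k = 75/100 · 96 = 72.
Cumulative frequencies: 5, 13, 28, 50, 70, 96.
Observation 72 falls in the class 75 – <80.
L = 75, CF = 70, f = 26, h = 5.
P75 = 75 + ((72 − 70)/26)·5 = 75 + 0.384615 = 75.3846.

75.38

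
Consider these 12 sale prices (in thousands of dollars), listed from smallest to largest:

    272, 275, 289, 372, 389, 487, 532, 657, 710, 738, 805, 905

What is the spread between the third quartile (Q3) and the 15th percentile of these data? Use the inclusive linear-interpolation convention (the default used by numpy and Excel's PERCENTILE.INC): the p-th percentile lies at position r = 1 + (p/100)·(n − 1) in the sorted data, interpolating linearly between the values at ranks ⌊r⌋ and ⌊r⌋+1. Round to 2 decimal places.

432.90

n = 12.
P15: r = 2.65; ranks 2–3 are 275, 289; interpolating gives 284.1.
P75: r = 9.25; ranks 9–10 are 710, 738; interpolating gives 717.
Difference: 717 − 284.1 = 432.9.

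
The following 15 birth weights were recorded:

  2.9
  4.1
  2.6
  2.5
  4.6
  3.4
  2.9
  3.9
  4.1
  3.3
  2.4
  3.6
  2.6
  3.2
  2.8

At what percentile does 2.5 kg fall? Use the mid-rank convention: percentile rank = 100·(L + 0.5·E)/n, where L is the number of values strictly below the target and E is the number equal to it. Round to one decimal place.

Sorted: 2.4, 2.5, 2.6, 2.6, 2.8, 2.9, 2.9, 3.2, 3.3, 3.4, 3.6, 3.9, 4.1, 4.1, 4.6.
Count below 2.5: L = 1; count equal: E = 1; n = 15.
Percentile rank = 100·(1 + 0.5·1)/15 = 100·1.5/15 = 10.

10.0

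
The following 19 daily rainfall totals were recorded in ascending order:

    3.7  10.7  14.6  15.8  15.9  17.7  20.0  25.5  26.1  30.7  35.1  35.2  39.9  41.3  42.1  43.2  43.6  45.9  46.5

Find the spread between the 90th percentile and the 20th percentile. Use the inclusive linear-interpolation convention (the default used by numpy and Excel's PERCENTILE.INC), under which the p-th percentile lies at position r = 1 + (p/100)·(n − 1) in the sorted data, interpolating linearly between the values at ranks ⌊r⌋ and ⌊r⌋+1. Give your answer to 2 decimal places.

28.20

n = 19.
P20: r = 4.6; ranks 4–5 are 15.8, 15.9; interpolating gives 15.86.
P90: r = 17.2; ranks 17–18 are 43.6, 45.9; interpolating gives 44.06.
Difference: 44.06 − 15.86 = 28.2.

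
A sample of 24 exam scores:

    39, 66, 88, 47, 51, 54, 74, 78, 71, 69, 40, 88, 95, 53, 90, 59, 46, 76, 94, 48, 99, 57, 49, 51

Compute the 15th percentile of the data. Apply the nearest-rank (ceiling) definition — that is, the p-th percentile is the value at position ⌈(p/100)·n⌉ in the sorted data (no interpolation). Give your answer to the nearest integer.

47

Sorted: 39, 40, 46, 47, 48, 49, 51, 51, 53, 54, 57, 59, 66, 69, 71, 74, 76, 78, 88, 88, 90, 94, 95, 99.
n = 24.
Position = ⌈15/100 · 24⌉ = ⌈3.6⌉ = 4.
The value at rank 4 is 47.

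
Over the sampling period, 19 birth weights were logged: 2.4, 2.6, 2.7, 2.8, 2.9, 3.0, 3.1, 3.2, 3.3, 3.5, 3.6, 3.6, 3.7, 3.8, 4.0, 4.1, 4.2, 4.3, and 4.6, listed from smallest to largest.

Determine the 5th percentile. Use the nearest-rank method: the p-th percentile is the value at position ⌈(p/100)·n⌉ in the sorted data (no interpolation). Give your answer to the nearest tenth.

n = 19.
Position = ⌈5/100 · 19⌉ = ⌈0.95⌉ = 1.
The value at rank 1 is 2.4.

2.4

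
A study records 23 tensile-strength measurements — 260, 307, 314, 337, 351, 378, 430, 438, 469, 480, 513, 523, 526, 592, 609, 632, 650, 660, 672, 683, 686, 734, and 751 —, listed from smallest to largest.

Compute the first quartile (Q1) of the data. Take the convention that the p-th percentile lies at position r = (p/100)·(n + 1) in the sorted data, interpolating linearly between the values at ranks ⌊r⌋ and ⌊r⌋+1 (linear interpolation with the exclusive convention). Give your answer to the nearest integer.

n = 23.
r = (25/100)·(23 + 1) = 6.
r is an integer, so P25 is the value at rank 6: 378.

378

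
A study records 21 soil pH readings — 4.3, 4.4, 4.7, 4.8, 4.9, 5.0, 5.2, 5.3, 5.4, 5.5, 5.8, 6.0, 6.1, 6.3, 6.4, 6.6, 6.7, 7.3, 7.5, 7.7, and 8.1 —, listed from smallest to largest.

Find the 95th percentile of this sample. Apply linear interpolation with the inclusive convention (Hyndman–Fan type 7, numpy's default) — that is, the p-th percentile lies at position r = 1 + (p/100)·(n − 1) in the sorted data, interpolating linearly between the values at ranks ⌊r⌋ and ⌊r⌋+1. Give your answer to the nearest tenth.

n = 21.
r = 1 + (95/100)·(21 − 1) = 1 + 19 = 20.
r is an integer, so P95 is the value at rank 20: 7.7.

7.7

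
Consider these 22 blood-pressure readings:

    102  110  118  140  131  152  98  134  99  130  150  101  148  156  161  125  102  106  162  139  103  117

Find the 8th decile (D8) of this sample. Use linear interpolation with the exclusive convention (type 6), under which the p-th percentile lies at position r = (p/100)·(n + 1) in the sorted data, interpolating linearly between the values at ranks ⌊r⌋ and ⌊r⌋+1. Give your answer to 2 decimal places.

Sorted: 98, 99, 101, 102, 102, 103, 106, 110, 117, 118, 125, 130, 131, 134, 139, 140, 148, 150, 152, 156, 161, 162.
n = 22.
r = (80/100)·(22 + 1) = 18.4.
Rank 18 is 150 and rank 19 is 152.
Interpolate: 150 + 0.4·(152 − 150) = 150 + 0.4·2 = 150.8.

150.80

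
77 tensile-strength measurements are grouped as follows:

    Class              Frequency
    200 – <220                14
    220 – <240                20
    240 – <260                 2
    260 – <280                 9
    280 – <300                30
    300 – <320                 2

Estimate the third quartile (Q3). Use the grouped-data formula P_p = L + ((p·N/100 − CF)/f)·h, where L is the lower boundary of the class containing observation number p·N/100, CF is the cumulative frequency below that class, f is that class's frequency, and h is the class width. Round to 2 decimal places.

N = 77; target position k = 75/100 · 77 = 57.75.
Cumulative frequencies: 14, 34, 36, 45, 75, 77.
Observation 57.75 falls in the class 280 – <300.
L = 280, CF = 45, f = 30, h = 20.
P75 = 280 + ((57.75 − 45)/30)·20 = 280 + 8.5 = 288.5.

288.50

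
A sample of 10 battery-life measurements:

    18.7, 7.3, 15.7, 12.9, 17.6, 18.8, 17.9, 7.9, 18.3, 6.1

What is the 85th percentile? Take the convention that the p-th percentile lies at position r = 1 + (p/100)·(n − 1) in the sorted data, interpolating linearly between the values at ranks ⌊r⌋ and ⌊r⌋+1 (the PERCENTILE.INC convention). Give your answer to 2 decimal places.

Sorted: 6.1, 7.3, 7.9, 12.9, 15.7, 17.6, 17.9, 18.3, 18.7, 18.8.
n = 10.
r = 1 + (85/100)·(10 − 1) = 1 + 7.65 = 8.65.
Rank 8 is 18.3 and rank 9 is 18.7.
Interpolate: 18.3 + 0.65·(18.7 − 18.3) = 18.3 + 0.65·0.4 = 18.56.

18.56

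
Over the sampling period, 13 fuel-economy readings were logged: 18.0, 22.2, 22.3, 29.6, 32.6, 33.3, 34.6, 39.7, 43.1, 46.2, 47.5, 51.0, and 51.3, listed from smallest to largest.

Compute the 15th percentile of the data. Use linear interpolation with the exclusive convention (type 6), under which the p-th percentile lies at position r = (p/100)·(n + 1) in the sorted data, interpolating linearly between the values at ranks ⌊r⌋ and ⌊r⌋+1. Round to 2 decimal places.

n = 13.
r = (15/100)·(13 + 1) = 2.1.
Rank 2 is 22.2 and rank 3 is 22.3.
Interpolate: 22.2 + 0.1·(22.3 − 22.2) = 22.2 + 0.1·0.1 = 22.21.

22.21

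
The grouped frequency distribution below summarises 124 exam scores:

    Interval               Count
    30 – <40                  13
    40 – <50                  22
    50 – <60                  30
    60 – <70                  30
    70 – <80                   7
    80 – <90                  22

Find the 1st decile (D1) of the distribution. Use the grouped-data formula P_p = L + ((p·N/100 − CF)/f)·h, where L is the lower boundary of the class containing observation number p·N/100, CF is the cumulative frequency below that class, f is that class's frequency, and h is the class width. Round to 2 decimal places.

39.54

N = 124; target position k = 10/100 · 124 = 12.4.
Cumulative frequencies: 13, 35, 65, 95, 102, 124.
Observation 12.4 falls in the class 30 – <40.
L = 30, CF = 0, f = 13, h = 10.
P10 = 30 + ((12.4 − 0)/13)·10 = 30 + 9.53846 = 39.5385.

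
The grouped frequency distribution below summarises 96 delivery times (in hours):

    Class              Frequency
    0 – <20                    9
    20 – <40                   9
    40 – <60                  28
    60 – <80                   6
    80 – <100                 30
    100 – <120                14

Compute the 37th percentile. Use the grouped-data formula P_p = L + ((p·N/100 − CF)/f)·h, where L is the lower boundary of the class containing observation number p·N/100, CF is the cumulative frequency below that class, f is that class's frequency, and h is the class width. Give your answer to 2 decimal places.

52.51

N = 96; target position k = 37/100 · 96 = 35.52.
Cumulative frequencies: 9, 18, 46, 52, 82, 96.
Observation 35.52 falls in the class 40 – <60.
L = 40, CF = 18, f = 28, h = 20.
P37 = 40 + ((35.52 − 18)/28)·20 = 40 + 12.5143 = 52.5143.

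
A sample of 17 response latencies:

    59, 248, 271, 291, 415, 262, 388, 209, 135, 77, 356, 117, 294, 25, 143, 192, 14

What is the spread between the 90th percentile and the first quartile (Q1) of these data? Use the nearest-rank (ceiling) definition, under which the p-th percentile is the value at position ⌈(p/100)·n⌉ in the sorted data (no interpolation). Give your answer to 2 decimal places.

Sorted: 14, 25, 59, 77, 117, 135, 143, 192, 209, 248, 262, 271, 291, 294, 356, 388, 415.
n = 17.
P25: rank ⌈25/100·17⌉ = 5 → 117.
P90: rank ⌈90/100·17⌉ = 16 → 388.
Difference: 388 − 117 = 271.

271.00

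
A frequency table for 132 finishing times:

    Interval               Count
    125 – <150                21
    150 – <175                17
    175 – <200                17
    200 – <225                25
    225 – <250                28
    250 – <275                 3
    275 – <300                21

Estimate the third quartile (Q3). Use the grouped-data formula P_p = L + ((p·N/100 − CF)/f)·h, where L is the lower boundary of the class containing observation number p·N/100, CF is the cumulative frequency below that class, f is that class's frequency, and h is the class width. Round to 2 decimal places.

241.96

N = 132; target position k = 75/100 · 132 = 99.
Cumulative frequencies: 21, 38, 55, 80, 108, 111, 132.
Observation 99 falls in the class 225 – <250.
L = 225, CF = 80, f = 28, h = 25.
P75 = 225 + ((99 − 80)/28)·25 = 225 + 16.9643 = 241.964.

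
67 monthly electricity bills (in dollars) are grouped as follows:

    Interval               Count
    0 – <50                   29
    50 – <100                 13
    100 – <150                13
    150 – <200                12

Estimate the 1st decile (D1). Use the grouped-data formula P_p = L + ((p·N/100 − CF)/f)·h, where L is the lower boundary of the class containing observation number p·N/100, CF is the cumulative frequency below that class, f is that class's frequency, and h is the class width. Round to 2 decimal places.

11.55

N = 67; target position k = 10/100 · 67 = 6.7.
Cumulative frequencies: 29, 42, 55, 67.
Observation 6.7 falls in the class 0 – <50.
L = 0, CF = 0, f = 29, h = 50.
P10 = 0 + ((6.7 − 0)/29)·50 = 0 + 11.5517 = 11.5517.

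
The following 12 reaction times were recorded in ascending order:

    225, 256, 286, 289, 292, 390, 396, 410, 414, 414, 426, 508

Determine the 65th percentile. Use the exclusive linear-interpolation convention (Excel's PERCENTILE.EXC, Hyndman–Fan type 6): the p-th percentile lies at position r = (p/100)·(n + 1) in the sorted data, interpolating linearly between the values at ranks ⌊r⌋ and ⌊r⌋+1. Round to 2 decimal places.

411.80

n = 12.
r = (65/100)·(12 + 1) = 8.45.
Rank 8 is 410 and rank 9 is 414.
Interpolate: 410 + 0.45·(414 − 410) = 410 + 0.45·4 = 411.8.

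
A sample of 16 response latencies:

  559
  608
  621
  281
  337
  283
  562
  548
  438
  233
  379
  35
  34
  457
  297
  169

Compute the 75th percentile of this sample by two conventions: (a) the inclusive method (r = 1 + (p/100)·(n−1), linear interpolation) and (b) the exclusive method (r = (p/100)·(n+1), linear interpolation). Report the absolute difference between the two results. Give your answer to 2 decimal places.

5.50

Sorted: 34, 35, 169, 233, 281, 283, 297, 337, 379, 438, 457, 548, 559, 562, 608, 621.
n = 16.
(a) r = 12.25; between ranks 12 (548) and 13 (559): 550.75.
(b) r = 12.75; between ranks 12 (548) and 13 (559): 556.25.
|550.75 − 556.25| = 5.5.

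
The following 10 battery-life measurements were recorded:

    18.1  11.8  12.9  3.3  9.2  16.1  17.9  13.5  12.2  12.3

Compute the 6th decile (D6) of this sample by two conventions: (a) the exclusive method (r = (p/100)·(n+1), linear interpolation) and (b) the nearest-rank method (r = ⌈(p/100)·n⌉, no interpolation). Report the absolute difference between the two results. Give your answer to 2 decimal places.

Sorted: 3.3, 9.2, 11.8, 12.2, 12.3, 12.9, 13.5, 16.1, 17.9, 18.1.
n = 10.
(a) r = 6.6; between ranks 6 (12.9) and 7 (13.5): 13.26.
(b) the nearest-rank method: rank 6 → 12.9.
|13.26 − 12.9| = 0.36.

0.36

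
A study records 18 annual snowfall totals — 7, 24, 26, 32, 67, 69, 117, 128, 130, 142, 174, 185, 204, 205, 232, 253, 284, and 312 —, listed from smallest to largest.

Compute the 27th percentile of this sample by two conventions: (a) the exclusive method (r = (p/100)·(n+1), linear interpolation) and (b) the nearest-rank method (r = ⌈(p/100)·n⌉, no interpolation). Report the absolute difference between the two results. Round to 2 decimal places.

0.26

n = 18.
(a) r = 5.13; between ranks 5 (67) and 6 (69): 67.26.
(b) the nearest-rank method: rank 5 → 67.
|67.26 − 67| = 0.26.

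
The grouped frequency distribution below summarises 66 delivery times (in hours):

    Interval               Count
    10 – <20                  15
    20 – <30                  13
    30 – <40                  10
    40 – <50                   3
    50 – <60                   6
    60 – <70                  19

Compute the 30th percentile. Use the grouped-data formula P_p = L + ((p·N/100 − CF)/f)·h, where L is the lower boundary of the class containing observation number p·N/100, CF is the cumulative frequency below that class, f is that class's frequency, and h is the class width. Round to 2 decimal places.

23.69

N = 66; target position k = 30/100 · 66 = 19.8.
Cumulative frequencies: 15, 28, 38, 41, 47, 66.
Observation 19.8 falls in the class 20 – <30.
L = 20, CF = 15, f = 13, h = 10.
P30 = 20 + ((19.8 − 15)/13)·10 = 20 + 3.69231 = 23.6923.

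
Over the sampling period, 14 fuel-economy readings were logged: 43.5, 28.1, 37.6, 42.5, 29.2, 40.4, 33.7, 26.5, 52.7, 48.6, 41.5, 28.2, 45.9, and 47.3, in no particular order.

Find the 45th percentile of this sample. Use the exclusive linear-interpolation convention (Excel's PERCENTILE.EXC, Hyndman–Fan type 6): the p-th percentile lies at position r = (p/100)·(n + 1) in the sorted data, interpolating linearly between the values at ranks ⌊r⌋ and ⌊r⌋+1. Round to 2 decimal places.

39.70

Sorted: 26.5, 28.1, 28.2, 29.2, 33.7, 37.6, 40.4, 41.5, 42.5, 43.5, 45.9, 47.3, 48.6, 52.7.
n = 14.
r = (45/100)·(14 + 1) = 6.75.
Rank 6 is 37.6 and rank 7 is 40.4.
Interpolate: 37.6 + 0.75·(40.4 − 37.6) = 37.6 + 0.75·2.8 = 39.7.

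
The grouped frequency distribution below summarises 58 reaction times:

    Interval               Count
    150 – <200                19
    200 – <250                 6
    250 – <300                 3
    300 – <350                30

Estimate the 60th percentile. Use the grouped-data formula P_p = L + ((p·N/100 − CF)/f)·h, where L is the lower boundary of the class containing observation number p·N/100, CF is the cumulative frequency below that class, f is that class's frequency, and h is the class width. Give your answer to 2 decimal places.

311.33

N = 58; target position k = 60/100 · 58 = 34.8.
Cumulative frequencies: 19, 25, 28, 58.
Observation 34.8 falls in the class 300 – <350.
L = 300, CF = 28, f = 30, h = 50.
P60 = 300 + ((34.8 − 28)/30)·50 = 300 + 11.3333 = 311.333.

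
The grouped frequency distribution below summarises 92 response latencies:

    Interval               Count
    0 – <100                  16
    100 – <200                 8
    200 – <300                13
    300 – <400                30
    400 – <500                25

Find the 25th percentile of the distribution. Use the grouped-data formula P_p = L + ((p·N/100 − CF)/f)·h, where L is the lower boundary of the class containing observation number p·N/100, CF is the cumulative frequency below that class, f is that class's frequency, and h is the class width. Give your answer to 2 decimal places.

187.50

N = 92; target position k = 25/100 · 92 = 23.
Cumulative frequencies: 16, 24, 37, 67, 92.
Observation 23 falls in the class 100 – <200.
L = 100, CF = 16, f = 8, h = 100.
P25 = 100 + ((23 − 16)/8)·100 = 100 + 87.5 = 187.5.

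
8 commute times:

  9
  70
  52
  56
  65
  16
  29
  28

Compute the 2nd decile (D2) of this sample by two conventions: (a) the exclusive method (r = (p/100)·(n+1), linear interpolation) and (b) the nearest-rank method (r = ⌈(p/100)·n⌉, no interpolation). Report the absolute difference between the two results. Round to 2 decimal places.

Sorted: 9, 16, 28, 29, 52, 56, 65, 70.
n = 8.
(a) r = 1.8; between ranks 1 (9) and 2 (16): 14.6.
(b) the nearest-rank method: rank 2 → 16.
|14.6 − 16| = 1.4.

1.40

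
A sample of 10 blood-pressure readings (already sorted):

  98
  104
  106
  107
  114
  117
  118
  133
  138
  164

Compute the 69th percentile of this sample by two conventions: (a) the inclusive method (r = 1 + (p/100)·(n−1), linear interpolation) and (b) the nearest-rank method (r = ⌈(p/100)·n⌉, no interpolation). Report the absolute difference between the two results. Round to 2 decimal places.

3.15

n = 10.
(a) r = 7.21; between ranks 7 (118) and 8 (133): 121.15.
(b) the nearest-rank method: rank 7 → 118.
|121.15 − 118| = 3.15.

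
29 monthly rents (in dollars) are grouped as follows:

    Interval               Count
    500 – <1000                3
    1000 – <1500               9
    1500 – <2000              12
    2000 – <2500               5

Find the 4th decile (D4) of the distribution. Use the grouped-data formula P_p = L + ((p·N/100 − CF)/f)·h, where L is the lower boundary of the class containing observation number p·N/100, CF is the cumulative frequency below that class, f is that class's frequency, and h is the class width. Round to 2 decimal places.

1477.78

N = 29; target position k = 40/100 · 29 = 11.6.
Cumulative frequencies: 3, 12, 24, 29.
Observation 11.6 falls in the class 1000 – <1500.
L = 1000, CF = 3, f = 9, h = 500.
P40 = 1000 + ((11.6 − 3)/9)·500 = 1000 + 477.778 = 1477.78.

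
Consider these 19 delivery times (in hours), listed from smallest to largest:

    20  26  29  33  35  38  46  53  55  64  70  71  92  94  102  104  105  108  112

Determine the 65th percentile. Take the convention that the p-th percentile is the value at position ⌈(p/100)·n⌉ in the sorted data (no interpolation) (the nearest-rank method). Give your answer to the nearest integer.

92

n = 19.
Position = ⌈65/100 · 19⌉ = ⌈12.35⌉ = 13.
The value at rank 13 is 92.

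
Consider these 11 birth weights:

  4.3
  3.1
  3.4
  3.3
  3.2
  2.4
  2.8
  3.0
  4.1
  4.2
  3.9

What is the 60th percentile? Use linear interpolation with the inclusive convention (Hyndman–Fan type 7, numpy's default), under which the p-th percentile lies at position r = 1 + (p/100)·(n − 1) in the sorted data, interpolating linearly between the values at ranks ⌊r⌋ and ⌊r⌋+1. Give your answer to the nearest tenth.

Sorted: 2.4, 2.8, 3.0, 3.1, 3.2, 3.3, 3.4, 3.9, 4.1, 4.2, 4.3.
n = 11.
r = 1 + (60/100)·(11 − 1) = 1 + 6 = 7.
r is an integer, so P60 is the value at rank 7: 3.4.

3.4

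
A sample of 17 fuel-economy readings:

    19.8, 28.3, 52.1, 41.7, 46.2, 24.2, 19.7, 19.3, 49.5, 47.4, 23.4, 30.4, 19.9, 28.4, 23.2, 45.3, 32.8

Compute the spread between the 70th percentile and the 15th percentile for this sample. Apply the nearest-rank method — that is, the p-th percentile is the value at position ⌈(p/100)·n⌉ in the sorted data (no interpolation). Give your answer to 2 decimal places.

21.90

Sorted: 19.3, 19.7, 19.8, 19.9, 23.2, 23.4, 24.2, 28.3, 28.4, 30.4, 32.8, 41.7, 45.3, 46.2, 47.4, 49.5, 52.1.
n = 17.
P15: rank ⌈15/100·17⌉ = 3 → 19.8.
P70: rank ⌈70/100·17⌉ = 12 → 41.7.
Difference: 41.7 − 19.8 = 21.9.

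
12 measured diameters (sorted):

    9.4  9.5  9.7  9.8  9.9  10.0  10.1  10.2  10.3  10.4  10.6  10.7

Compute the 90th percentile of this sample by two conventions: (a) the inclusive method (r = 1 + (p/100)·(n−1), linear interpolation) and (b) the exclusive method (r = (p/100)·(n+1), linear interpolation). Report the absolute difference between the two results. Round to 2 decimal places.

0.09

n = 12.
(a) r = 10.9; between ranks 10 (10.4) and 11 (10.6): 10.58.
(b) r = 11.7; between ranks 11 (10.6) and 12 (10.7): 10.67.
|10.58 − 10.67| = 0.09.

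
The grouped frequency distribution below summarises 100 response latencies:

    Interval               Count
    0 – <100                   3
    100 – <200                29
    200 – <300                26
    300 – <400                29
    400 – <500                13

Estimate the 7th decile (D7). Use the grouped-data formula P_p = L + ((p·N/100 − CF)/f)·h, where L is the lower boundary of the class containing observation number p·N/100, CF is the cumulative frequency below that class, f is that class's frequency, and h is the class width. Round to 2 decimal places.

N = 100; target position k = 70/100 · 100 = 70.
Cumulative frequencies: 3, 32, 58, 87, 100.
Observation 70 falls in the class 300 – <400.
L = 300, CF = 58, f = 29, h = 100.
P70 = 300 + ((70 − 58)/29)·100 = 300 + 41.3793 = 341.379.

341.38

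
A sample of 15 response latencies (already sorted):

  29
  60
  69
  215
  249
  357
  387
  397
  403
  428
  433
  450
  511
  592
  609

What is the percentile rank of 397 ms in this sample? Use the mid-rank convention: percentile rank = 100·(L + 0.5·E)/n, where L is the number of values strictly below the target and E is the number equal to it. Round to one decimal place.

50.0

Count below 397: L = 7; count equal: E = 1; n = 15.
Percentile rank = 100·(7 + 0.5·1)/15 = 100·7.5/15 = 50.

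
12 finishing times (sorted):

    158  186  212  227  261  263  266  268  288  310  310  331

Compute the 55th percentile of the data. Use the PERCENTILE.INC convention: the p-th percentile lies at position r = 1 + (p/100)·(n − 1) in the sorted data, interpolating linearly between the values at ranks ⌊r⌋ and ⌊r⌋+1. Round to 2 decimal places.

266.10

n = 12.
r = 1 + (55/100)·(12 − 1) = 1 + 6.05 = 7.05.
Rank 7 is 266 and rank 8 is 268.
Interpolate: 266 + 0.05·(268 − 266) = 266 + 0.05·2 = 266.1.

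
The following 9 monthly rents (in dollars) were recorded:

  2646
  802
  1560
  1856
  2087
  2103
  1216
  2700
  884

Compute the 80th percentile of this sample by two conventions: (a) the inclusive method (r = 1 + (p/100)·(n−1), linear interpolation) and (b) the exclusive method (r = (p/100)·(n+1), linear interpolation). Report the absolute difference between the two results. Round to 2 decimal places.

325.80

Sorted: 802, 884, 1216, 1560, 1856, 2087, 2103, 2646, 2700.
n = 9.
(a) r = 7.4; between ranks 7 (2103) and 8 (2646): 2320.2.
(b) r = 8 → value at rank 8 = 2646.
|2320.2 − 2646| = 325.8.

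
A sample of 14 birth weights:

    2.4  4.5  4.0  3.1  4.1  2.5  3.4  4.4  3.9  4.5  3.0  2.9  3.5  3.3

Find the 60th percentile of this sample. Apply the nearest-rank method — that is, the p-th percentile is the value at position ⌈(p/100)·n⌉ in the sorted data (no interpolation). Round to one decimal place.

Sorted: 2.4, 2.5, 2.9, 3.0, 3.1, 3.3, 3.4, 3.5, 3.9, 4.0, 4.1, 4.4, 4.5, 4.5.
n = 14.
Position = ⌈60/100 · 14⌉ = ⌈8.4⌉ = 9.
The value at rank 9 is 3.9.

3.9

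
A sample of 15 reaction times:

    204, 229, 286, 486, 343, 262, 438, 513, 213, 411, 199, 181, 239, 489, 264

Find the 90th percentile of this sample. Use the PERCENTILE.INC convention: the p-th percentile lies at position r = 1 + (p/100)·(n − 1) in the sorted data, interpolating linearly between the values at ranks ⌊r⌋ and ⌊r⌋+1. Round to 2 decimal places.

Sorted: 181, 199, 204, 213, 229, 239, 262, 264, 286, 343, 411, 438, 486, 489, 513.
n = 15.
r = 1 + (90/100)·(15 − 1) = 1 + 12.6 = 13.6.
Rank 13 is 486 and rank 14 is 489.
Interpolate: 486 + 0.6·(489 − 486) = 486 + 0.6·3 = 487.8.

487.80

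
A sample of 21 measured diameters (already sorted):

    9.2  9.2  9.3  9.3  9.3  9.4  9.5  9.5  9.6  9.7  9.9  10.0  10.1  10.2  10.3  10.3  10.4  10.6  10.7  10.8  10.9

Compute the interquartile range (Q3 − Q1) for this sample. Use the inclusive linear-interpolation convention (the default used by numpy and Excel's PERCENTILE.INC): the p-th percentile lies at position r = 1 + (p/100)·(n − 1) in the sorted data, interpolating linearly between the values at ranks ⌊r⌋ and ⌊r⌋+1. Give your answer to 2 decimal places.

n = 21.
P25: r = 6 (integer) → 9.4.
P75: r = 16 (integer) → 10.3.
Difference: 10.3 − 9.4 = 0.9.

0.90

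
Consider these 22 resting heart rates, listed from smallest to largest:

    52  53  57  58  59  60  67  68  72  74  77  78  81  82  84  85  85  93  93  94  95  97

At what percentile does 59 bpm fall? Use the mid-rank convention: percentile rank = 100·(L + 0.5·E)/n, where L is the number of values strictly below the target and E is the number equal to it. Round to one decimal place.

Count below 59: L = 4; count equal: E = 1; n = 22.
Percentile rank = 100·(4 + 0.5·1)/22 = 100·4.5/22 = 20.45.

20.5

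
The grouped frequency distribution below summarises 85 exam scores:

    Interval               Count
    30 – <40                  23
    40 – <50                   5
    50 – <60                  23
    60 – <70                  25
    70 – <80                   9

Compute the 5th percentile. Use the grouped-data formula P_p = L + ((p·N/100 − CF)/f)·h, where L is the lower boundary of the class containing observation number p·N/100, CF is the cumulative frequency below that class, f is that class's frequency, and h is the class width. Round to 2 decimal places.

N = 85; target position k = 5/100 · 85 = 4.25.
Cumulative frequencies: 23, 28, 51, 76, 85.
Observation 4.25 falls in the class 30 – <40.
L = 30, CF = 0, f = 23, h = 10.
P5 = 30 + ((4.25 − 0)/23)·10 = 30 + 1.84783 = 31.8478.

31.85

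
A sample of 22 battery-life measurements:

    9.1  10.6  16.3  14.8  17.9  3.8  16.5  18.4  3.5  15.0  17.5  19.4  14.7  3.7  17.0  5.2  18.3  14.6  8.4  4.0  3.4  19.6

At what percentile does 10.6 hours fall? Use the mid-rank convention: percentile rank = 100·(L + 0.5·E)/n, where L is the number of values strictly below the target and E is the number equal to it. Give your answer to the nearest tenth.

38.6

Sorted: 3.4, 3.5, 3.7, 3.8, 4.0, 5.2, 8.4, 9.1, 10.6, 14.6, 14.7, 14.8, 15.0, 16.3, 16.5, 17.0, 17.5, 17.9, 18.3, 18.4, 19.4, 19.6.
Count below 10.6: L = 8; count equal: E = 1; n = 22.
Percentile rank = 100·(8 + 0.5·1)/22 = 100·8.5/22 = 38.64.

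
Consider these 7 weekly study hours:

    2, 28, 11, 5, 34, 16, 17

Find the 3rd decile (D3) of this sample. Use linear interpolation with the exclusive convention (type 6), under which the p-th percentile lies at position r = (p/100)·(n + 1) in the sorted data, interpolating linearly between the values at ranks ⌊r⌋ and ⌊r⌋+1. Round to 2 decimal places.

7.40

Sorted: 2, 5, 11, 16, 17, 28, 34.
n = 7.
r = (30/100)·(7 + 1) = 2.4.
Rank 2 is 5 and rank 3 is 11.
Interpolate: 5 + 0.4·(11 − 5) = 5 + 0.4·6 = 7.4.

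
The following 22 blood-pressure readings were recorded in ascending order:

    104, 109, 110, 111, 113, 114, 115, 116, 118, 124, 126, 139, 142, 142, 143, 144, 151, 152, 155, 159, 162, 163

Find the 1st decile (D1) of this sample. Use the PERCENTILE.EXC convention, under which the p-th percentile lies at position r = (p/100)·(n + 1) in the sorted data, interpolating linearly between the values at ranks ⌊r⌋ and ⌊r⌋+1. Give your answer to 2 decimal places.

109.30

n = 22.
r = (10/100)·(22 + 1) = 2.3.
Rank 2 is 109 and rank 3 is 110.
Interpolate: 109 + 0.3·(110 − 109) = 109 + 0.3·1 = 109.3.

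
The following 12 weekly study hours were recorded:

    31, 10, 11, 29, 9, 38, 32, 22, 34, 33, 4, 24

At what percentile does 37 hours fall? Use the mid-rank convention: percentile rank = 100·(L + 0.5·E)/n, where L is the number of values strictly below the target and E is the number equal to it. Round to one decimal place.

Sorted: 4, 9, 10, 11, 22, 24, 29, 31, 32, 33, 34, 38.
Count below 37: L = 11; count equal: E = 0; n = 12.
Percentile rank = 100·(11 + 0.5·0)/12 = 100·11/12 = 91.67.

91.7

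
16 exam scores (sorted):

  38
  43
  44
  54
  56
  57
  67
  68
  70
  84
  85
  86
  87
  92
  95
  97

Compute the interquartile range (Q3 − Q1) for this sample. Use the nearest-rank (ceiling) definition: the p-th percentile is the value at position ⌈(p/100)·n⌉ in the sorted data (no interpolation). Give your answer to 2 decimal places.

32.00

n = 16.
P25: rank ⌈25/100·16⌉ = 4 → 54.
P75: rank ⌈75/100·16⌉ = 12 → 86.
Difference: 86 − 54 = 32.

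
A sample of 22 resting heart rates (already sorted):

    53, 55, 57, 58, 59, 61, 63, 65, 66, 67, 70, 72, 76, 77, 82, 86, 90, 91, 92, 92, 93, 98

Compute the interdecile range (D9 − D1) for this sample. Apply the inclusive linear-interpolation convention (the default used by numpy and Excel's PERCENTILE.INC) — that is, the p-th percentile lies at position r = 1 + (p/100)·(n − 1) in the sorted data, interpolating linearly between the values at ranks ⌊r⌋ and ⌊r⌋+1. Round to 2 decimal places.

n = 22.
P10: r = 3.1; ranks 3–4 are 57, 58; interpolating gives 57.1.
P90: r = 19.9; ranks 19–20 are 92, 92; interpolating gives 92.
Difference: 92 − 57.1 = 34.9.

34.90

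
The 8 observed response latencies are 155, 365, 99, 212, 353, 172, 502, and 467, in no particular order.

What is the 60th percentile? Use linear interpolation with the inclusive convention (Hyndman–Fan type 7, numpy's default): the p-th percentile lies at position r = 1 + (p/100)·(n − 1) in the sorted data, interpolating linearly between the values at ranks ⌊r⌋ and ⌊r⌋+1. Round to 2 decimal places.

355.40

Sorted: 99, 155, 172, 212, 353, 365, 467, 502.
n = 8.
r = 1 + (60/100)·(8 − 1) = 1 + 4.2 = 5.2.
Rank 5 is 353 and rank 6 is 365.
Interpolate: 353 + 0.2·(365 − 353) = 353 + 0.2·12 = 355.4.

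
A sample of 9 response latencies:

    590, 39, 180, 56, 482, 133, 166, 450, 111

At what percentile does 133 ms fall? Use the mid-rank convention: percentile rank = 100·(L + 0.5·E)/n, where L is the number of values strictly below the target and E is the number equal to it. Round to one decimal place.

Sorted: 39, 56, 111, 133, 166, 180, 450, 482, 590.
Count below 133: L = 3; count equal: E = 1; n = 9.
Percentile rank = 100·(3 + 0.5·1)/9 = 100·3.5/9 = 38.89.

38.9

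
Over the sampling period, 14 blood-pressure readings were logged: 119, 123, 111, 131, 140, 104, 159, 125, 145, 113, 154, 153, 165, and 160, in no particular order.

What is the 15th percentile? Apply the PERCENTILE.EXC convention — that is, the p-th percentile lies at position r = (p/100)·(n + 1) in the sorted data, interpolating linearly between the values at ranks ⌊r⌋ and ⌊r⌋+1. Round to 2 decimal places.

Sorted: 104, 111, 113, 119, 123, 125, 131, 140, 145, 153, 154, 159, 160, 165.
n = 14.
r = (15/100)·(14 + 1) = 2.25.
Rank 2 is 111 and rank 3 is 113.
Interpolate: 111 + 0.25·(113 − 111) = 111 + 0.25·2 = 111.5.

111.50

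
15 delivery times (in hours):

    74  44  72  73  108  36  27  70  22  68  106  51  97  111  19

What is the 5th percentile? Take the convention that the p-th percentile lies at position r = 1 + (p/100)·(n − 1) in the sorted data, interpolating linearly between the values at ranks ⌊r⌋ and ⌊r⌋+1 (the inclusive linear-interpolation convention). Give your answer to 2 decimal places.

Sorted: 19, 22, 27, 36, 44, 51, 68, 70, 72, 73, 74, 97, 106, 108, 111.
n = 15.
r = 1 + (5/100)·(15 − 1) = 1 + 0.7 = 1.7.
Rank 1 is 19 and rank 2 is 22.
Interpolate: 19 + 0.7·(22 − 19) = 19 + 0.7·3 = 21.1.

21.10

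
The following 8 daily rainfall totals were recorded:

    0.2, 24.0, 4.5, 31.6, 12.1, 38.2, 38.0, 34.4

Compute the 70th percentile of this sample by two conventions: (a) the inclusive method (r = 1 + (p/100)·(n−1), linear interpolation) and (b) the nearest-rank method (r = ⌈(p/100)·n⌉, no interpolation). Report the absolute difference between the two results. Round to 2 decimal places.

Sorted: 0.2, 4.5, 12.1, 24.0, 31.6, 34.4, 38.0, 38.2.
n = 8.
(a) r = 5.9; between ranks 5 (31.6) and 6 (34.4): 34.12.
(b) the nearest-rank method: rank 6 → 34.4.
|34.12 − 34.4| = 0.28.

0.28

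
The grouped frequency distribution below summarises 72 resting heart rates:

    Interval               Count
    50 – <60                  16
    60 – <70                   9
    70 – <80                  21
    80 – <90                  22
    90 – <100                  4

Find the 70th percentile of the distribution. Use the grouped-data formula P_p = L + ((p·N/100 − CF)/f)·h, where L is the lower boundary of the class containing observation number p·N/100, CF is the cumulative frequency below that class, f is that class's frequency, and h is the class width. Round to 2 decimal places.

N = 72; target position k = 70/100 · 72 = 50.4.
Cumulative frequencies: 16, 25, 46, 68, 72.
Observation 50.4 falls in the class 80 – <90.
L = 80, CF = 46, f = 22, h = 10.
P70 = 80 + ((50.4 − 46)/22)·10 = 80 + 2 = 82.

82.00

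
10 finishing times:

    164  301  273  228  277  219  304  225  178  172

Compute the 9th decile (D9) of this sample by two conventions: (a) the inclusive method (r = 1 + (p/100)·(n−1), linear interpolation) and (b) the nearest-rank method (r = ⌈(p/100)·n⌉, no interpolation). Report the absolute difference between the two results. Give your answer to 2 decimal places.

0.30

Sorted: 164, 172, 178, 219, 225, 228, 273, 277, 301, 304.
n = 10.
(a) r = 9.1; between ranks 9 (301) and 10 (304): 301.3.
(b) the nearest-rank method: rank 9 → 301.
|301.3 − 301| = 0.3.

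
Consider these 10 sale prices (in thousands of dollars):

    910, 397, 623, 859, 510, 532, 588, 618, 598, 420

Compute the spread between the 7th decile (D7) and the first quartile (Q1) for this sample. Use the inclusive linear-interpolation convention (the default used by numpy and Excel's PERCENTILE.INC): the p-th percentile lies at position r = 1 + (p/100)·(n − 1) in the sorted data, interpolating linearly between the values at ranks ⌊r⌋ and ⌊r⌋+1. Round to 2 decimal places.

104.00

Sorted: 397, 420, 510, 532, 588, 598, 618, 623, 859, 910.
n = 10.
P25: r = 3.25; ranks 3–4 are 510, 532; interpolating gives 515.5.
P70: r = 7.3; ranks 7–8 are 618, 623; interpolating gives 619.5.
Difference: 619.5 − 515.5 = 104.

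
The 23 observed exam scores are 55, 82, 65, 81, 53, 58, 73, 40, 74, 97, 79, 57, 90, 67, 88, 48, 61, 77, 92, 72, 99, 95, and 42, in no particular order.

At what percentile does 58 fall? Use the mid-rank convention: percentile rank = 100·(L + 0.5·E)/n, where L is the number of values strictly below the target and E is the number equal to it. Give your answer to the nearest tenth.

Sorted: 40, 42, 48, 53, 55, 57, 58, 61, 65, 67, 72, 73, 74, 77, 79, 81, 82, 88, 90, 92, 95, 97, 99.
Count below 58: L = 6; count equal: E = 1; n = 23.
Percentile rank = 100·(6 + 0.5·1)/23 = 100·6.5/23 = 28.26.

28.3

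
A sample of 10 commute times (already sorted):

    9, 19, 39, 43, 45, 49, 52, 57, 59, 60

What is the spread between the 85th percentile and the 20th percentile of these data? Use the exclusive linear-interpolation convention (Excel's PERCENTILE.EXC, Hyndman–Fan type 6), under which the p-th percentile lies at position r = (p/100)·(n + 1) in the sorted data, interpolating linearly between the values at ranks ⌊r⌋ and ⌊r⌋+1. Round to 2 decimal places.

36.35

n = 10.
P20: r = 2.2; ranks 2–3 are 19, 39; interpolating gives 23.
P85: r = 9.35; ranks 9–10 are 59, 60; interpolating gives 59.35.
Difference: 59.35 − 23 = 36.35.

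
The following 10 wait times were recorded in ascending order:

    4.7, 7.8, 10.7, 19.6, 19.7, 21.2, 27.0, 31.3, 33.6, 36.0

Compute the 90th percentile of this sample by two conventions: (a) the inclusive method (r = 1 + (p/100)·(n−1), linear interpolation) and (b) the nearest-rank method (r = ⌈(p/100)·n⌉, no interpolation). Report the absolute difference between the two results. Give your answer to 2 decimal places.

n = 10.
(a) r = 9.1; between ranks 9 (33.6) and 10 (36.0): 33.84.
(b) the nearest-rank method: rank 9 → 33.6.
|33.84 − 33.6| = 0.24.

0.24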